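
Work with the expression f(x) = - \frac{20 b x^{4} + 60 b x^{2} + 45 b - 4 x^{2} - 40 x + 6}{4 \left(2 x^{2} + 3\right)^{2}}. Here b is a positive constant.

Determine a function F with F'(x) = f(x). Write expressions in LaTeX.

An antiderivative is F(x) = - \frac{5 b x}{4} - \frac{x}{4 x^{2} + 6} - \frac{5}{4 x^{2} + 6}.

An antiderivative F(x) passes only if d/dx[F] lands on f(x) exactly.
Check: d/dx[- \frac{5 b x}{4} - \frac{x}{4 x^{2} + 6} - \frac{5}{4 x^{2} + 6}] = \frac{- 20 b x^{4} - 60 b x^{2} - 45 b + 4 x^{2} + 40 x - 6}{16 x^{4} + 48 x^{2} + 36}, which equals f(x).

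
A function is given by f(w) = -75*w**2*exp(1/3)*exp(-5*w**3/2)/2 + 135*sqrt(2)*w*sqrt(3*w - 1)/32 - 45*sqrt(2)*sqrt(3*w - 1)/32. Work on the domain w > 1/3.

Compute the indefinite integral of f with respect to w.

F(w) = (27*sqrt(2)*w**2*sqrt(3*w - 1) - 18*sqrt(2)*w*sqrt(3*w - 1) + 3*sqrt(2)*sqrt(3*w - 1) + 80*exp(1/3)*exp(-5*w**3/2))/16 + C

The integrand splits into summands that can be handled one at a time.
Check: d/dw[(27*sqrt(2)*w**2*sqrt(3*w - 1) - 18*sqrt(2)*w*sqrt(3*w - 1) + 3*sqrt(2)*sqrt(3*w - 1) + 80*exp(1/3)*exp(-5*w**3/2))/16] = (-1200*w**2*sqrt(3*w - 1)*exp(1/3) + 405*sqrt(2)*w**2*exp(5*w**3/2) - 270*sqrt(2)*w*exp(5*w**3/2) + 45*sqrt(2)*exp(5*w**3/2))*exp(-5*w**3/2)/(32*sqrt(3*w - 1)), which equals f(w).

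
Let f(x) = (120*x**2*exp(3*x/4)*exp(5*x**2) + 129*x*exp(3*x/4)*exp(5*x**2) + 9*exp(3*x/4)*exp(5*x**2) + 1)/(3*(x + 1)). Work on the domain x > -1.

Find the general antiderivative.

Differentiate the proposed F(x) back; it has to land on f(x) exactly.
Check: d/dx[4*exp(5*x**2 + 3*x/4) + log(x + 1)/3] = (120*x**2*exp(3*x/4)*exp(5*x**2) + 129*x*exp(3*x/4)*exp(5*x**2) + 9*exp(3*x/4)*exp(5*x**2) + 1)/(3*x + 3), which equals f(x).

F(x) = 4*exp(5*x**2 + 3*x/4) + log(x + 1)/3 + C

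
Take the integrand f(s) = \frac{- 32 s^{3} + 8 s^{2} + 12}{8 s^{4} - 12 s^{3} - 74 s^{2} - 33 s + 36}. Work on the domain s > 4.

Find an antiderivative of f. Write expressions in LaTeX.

An antiderivative is F(s) = \frac{- 30528 s \log{\left(s - 4 \right)} - 1210 s \log{\left(s - \frac{1}{2} \right)} - 22470 s \log{\left(s + \frac{3}{2} \right)} - 45792 \log{\left(s - 4 \right)} - 1815 \log{\left(s - \frac{1}{2} \right)} - 33705 \log{\left(s + \frac{3}{2} \right)} - 21252}{13552 s + 20328}.

Factor the denominator (\left(s - 4\right) \left(2 s - 1\right) \left(2 s + 3\right)^{2}) and decompose: f = - \frac{1605}{484 \left(2 s + 3\right)} + \frac{69}{11 \left(2 s + 3\right)^{2}} - \frac{5}{28 \left(2 s - 1\right)} - \frac{1908}{847 \left(s - 4\right)}; each piece integrates to a log, atan, or power term.
Check: d/ds[\frac{- 30528 s \log{\left(s - 4 \right)} - 1210 s \log{\left(s - \frac{1}{2} \right)} - 22470 s \log{\left(s + \frac{3}{2} \right)} - 45792 \log{\left(s - 4 \right)} - 1815 \log{\left(s - \frac{1}{2} \right)} - 33705 \log{\left(s + \frac{3}{2} \right)} - 21252}{13552 s + 20328}] = \frac{- 32 s^{3} + 8 s^{2} + 12}{8 s^{4} - 12 s^{3} - 74 s^{2} - 33 s + 36} = f(s).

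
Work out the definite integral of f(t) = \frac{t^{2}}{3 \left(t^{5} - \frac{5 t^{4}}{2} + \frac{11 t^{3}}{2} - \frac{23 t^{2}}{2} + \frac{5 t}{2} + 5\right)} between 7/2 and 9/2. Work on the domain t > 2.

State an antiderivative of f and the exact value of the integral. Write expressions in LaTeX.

Antiderivative: F(t) = \frac{8 \log{\left(t - 2 \right)}}{135} - \frac{\log{\left(t - 1 \right)}}{27} + \frac{4 \log{\left(t + \frac{1}{2} \right)}}{945} - \frac{5 \log{\left(t^{2} + 5 \right)}}{378} - \frac{\sqrt{5} \operatorname{atan}{\left(\frac{\sqrt{5} t}{5} \right)}}{63}; value = - \frac{\log{\left(\frac{7}{2} \right)}}{27} - \frac{5 \log{\left(\frac{101}{4} \right)}}{378} - \frac{\sqrt{5} \operatorname{atan}{\left(\frac{9 \sqrt{5}}{10} \right)}}{63} - \frac{8 \log{\left(\frac{3}{2} \right)}}{135} - \frac{4 \log{\left(4 \right)}}{945} + \frac{4 \log{\left(5 \right)}}{945} + \frac{\sqrt{5} \operatorname{atan}{\left(\frac{7 \sqrt{5}}{10} \right)}}{63} + \frac{5 \log{\left(\frac{69}{4} \right)}}{378} + \frac{13 \log{\left(\frac{5}{2} \right)}}{135}

The denominator factors as 3 \left(t - 2\right) \left(t - 1\right) \left(2 t + 1\right) \left(t^{2} + 5\right); partial fractions split f into directly integrable pieces: - \frac{5 \left(t + 3\right)}{189 \left(t^{2} + 5\right)} + \frac{8}{945 \left(2 t + 1\right)} - \frac{1}{27 \left(t - 1\right)} + \frac{8}{135 \left(t - 2\right)}.
F(t) = \frac{8 \log{\left(t - 2 \right)}}{135} - \frac{\log{\left(t - 1 \right)}}{27} + \frac{4 \log{\left(t + \frac{1}{2} \right)}}{945} - \frac{5 \log{\left(t^{2} + 5 \right)}}{378} - \frac{\sqrt{5} \operatorname{atan}{\left(\frac{\sqrt{5} t}{5} \right)}}{63} is an antiderivative of f.
Check: d/dt[\frac{8 \log{\left(t - 2 \right)}}{135} - \frac{\log{\left(t - 1 \right)}}{27} + \frac{4 \log{\left(t + \frac{1}{2} \right)}}{945} - \frac{5 \log{\left(t^{2} + 5 \right)}}{378} - \frac{\sqrt{5} \operatorname{atan}{\left(\frac{\sqrt{5} t}{5} \right)}}{63}] = \frac{2 t^{2}}{6 t^{5} - 15 t^{4} + 33 t^{3} - 69 t^{2} + 15 t + 30}, which equals f(t).
F(9/2) = - \frac{\log{\left(\frac{7}{2} \right)}}{27} - \frac{5 \log{\left(\frac{101}{4} \right)}}{378} - \frac{\sqrt{5} \operatorname{atan}{\left(\frac{9 \sqrt{5}}{10} \right)}}{63} + \frac{4 \log{\left(5 \right)}}{945} + \frac{8 \log{\left(\frac{5}{2} \right)}}{135}; F(7/2) = - \frac{5 \log{\left(\frac{69}{4} \right)}}{378} - \frac{\sqrt{5} \operatorname{atan}{\left(\frac{7 \sqrt{5}}{10} \right)}}{63} - \frac{\log{\left(\frac{5}{2} \right)}}{27} + \frac{4 \log{\left(4 \right)}}{945} + \frac{8 \log{\left(\frac{3}{2} \right)}}{135}.
Integral = F(9/2) - F(7/2) = - \frac{\log{\left(\frac{7}{2} \right)}}{27} - \frac{5 \log{\left(\frac{101}{4} \right)}}{378} - \frac{\sqrt{5} \operatorname{atan}{\left(\frac{9 \sqrt{5}}{10} \right)}}{63} - \frac{8 \log{\left(\frac{3}{2} \right)}}{135} - \frac{4 \log{\left(4 \right)}}{945} + \frac{4 \log{\left(5 \right)}}{945} + \frac{\sqrt{5} \operatorname{atan}{\left(\frac{7 \sqrt{5}}{10} \right)}}{63} + \frac{5 \log{\left(\frac{69}{4} \right)}}{378} + \frac{13 \log{\left(\frac{5}{2} \right)}}{135}.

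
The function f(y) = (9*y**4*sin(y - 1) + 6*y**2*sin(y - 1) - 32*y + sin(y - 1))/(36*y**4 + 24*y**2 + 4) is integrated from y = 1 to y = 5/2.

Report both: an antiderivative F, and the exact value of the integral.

Check any antiderivative F(y) by computing F'(y) and comparing it with f(y).
F(y) = (-9*y**2*cos(y - 1) - 3*cos(y - 1) + 16)/(36*y**2 + 12) is an antiderivative of f.
Check: d/dy[(-9*y**2*cos(y - 1) - 3*cos(y - 1) + 16)/(36*y**2 + 12)] = (9*y**4*sin(y - 1) + 6*y**2*sin(y - 1) - 32*y + sin(y - 1))/(36*y**4 + 24*y**2 + 4) = f(y).
F(5/2) = 16/237 - cos(3/2)/4; F(1) = 1/12.
Integral = F(5/2) - F(1) = -cos(3/2)/4 - 5/316.

Antiderivative: F(y) = (-9*y**2*cos(y - 1) - 3*cos(y - 1) + 16)/(36*y**2 + 12); value = -cos(3/2)/4 - 5/316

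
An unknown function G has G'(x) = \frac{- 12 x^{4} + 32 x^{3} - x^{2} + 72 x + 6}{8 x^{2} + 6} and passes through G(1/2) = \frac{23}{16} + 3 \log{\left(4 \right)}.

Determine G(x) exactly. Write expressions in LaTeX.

G(x) = - \frac{x^{3}}{2} + 2 x^{2} + x + 3 \log{\left(4 x^{2} + 3 \right)} + \frac{1}{2}

Any candidate G(x) must reproduce the stated G'(x) exactly.
A general antiderivative is - \frac{x^{3}}{2} + 2 x^{2} + x + 3 \log{\left(4 x^{2} + 3 \right)} + C.
The condition gives C = \frac{23}{16} + 3 \log{\left(4 \right)} - (\frac{15}{16} + 3 \log{\left(4 \right)}) = \frac{1}{2}.
So G(x) = - \frac{x^{3}}{2} + 2 x^{2} + x + 3 \log{\left(4 x^{2} + 3 \right)} + \frac{1}{2}.
Check: d/dx[- \frac{x^{3}}{2} + 2 x^{2} + x + 3 \log{\left(4 x^{2} + 3 \right)} + \frac{1}{2}] = \frac{- 12 x^{4} + 32 x^{3} - x^{2} + 72 x + 6}{8 x^{2} + 6} = G'(x).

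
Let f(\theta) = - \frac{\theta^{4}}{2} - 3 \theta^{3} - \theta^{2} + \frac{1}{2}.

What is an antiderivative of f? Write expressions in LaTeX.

An antiderivative is F(\theta) = - \frac{\theta^{5}}{10} - \frac{3 \theta^{4}}{4} - \frac{\theta^{3}}{3} + \frac{\theta}{2}.

The integrand splits into summands that can be handled one at a time.
Check: d/d\theta[- \frac{\theta^{5}}{10} - \frac{3 \theta^{4}}{4} - \frac{\theta^{3}}{3} + \frac{\theta}{2}] = - \frac{\theta^{4}}{2} - 3 \theta^{3} - \theta^{2} + \frac{1}{2} = f(\theta).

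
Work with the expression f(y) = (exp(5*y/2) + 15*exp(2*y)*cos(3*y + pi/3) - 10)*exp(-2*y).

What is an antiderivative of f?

An antiderivative is F(y) = (2*exp(5*y/2) + 5*exp(2*y)*sin(3*y + pi/3) + 5)*exp(-2*y).

A first test for any F(y): its y-derivative must equal f(y) identically.
Check: d/dy[(2*exp(5*y/2) + 5*exp(2*y)*sin(3*y + pi/3) + 5)*exp(-2*y)] = (exp(5*y/2) + 15*exp(2*y)*cos(3*y + pi/3) - 10)*exp(-2*y) = f(y).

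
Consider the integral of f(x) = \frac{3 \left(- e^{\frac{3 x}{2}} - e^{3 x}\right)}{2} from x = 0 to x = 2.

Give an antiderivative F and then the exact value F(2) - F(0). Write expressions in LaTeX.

Check any antiderivative F(x) by computing F'(x) and comparing it with f(x).
F(x) = - \frac{2 e^{\frac{3 x}{2}} + e^{3 x}}{2} is an antiderivative of f.
Check: d/dx[- \frac{2 e^{\frac{3 x}{2}} + e^{3 x}}{2}] = - \frac{3 e^{\frac{3 x}{2}}}{2} - \frac{3 e^{3 x}}{2}, which equals f(x).
F(2) = - \frac{e^{6}}{2} - e^{3}; F(0) = - \frac{3}{2}.
Integral = F(2) - F(0) = - \frac{e^{6}}{2} - e^{3} + \frac{3}{2}.

Antiderivative: F(x) = - \frac{2 e^{\frac{3 x}{2}} + e^{3 x}}{2}; value = - \frac{e^{6}}{2} - e^{3} + \frac{3}{2}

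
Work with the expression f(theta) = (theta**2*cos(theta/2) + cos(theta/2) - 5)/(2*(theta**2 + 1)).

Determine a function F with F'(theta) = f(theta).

Since d/dtheta undoes antidifferentiation here, F'(theta) = f(theta) is required of F(theta).
Check: d/dtheta[(2*sin(theta/2) - 5*atan(theta))/2] = (theta**2*cos(theta/2) + cos(theta/2) - 5)/(2*theta**2 + 2), which equals f(theta).

An antiderivative is F(theta) = (2*sin(theta/2) - 5*atan(theta))/2.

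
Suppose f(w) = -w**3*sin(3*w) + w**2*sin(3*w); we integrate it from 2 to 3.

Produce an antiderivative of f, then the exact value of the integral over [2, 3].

Antiderivative: F(w) = w**3*cos(3*w)/3 - w**2*sin(3*w)/3 - w**2*cos(3*w)/3 + 2*w*sin(3*w)/9 - 2*w*cos(3*w)/9 + 2*sin(3*w)/27 + 2*cos(3*w)/27; value = 146*cos(9)/27 - 61*sin(9)/27 - 26*cos(6)/27 + 22*sin(6)/27

The integrand splits into summands that can be handled one at a time.
F(w) = w**3*cos(3*w)/3 - w**2*sin(3*w)/3 - w**2*cos(3*w)/3 + 2*w*sin(3*w)/9 - 2*w*cos(3*w)/9 + 2*sin(3*w)/27 + 2*cos(3*w)/27 is an antiderivative of f.
Check: d/dw[w**3*cos(3*w)/3 - w**2*sin(3*w)/3 - w**2*cos(3*w)/3 + 2*w*sin(3*w)/9 - 2*w*cos(3*w)/9 + 2*sin(3*w)/27 + 2*cos(3*w)/27] = -w**3*sin(3*w) + w**2*sin(3*w) = f(w).
F(3) = 146*cos(9)/27 - 61*sin(9)/27; F(2) = -22*sin(6)/27 + 26*cos(6)/27.
Integral = F(3) - F(2) = 146*cos(9)/27 - 61*sin(9)/27 - 26*cos(6)/27 + 22*sin(6)/27.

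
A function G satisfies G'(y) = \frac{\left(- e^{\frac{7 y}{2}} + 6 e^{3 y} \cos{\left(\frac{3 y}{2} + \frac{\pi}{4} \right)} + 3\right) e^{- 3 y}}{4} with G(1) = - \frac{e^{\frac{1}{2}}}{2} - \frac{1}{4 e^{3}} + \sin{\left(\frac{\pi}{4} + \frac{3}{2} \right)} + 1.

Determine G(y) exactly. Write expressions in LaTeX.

A first test for any G(y): its y-derivative must equal the given G'(y).
A general antiderivative is - \frac{e^{\frac{y}{2}}}{2} + \sin{\left(\frac{3 y}{2} + \frac{\pi}{4} \right)} - \frac{e^{- 3 y}}{4} + C.
The condition gives C = - \frac{e^{\frac{1}{2}}}{2} - \frac{1}{4 e^{3}} + \sin{\left(\frac{\pi}{4} + \frac{3}{2} \right)} + 1 - (- \frac{e^{\frac{1}{2}}}{2} - \frac{1}{4 e^{3}} + \sin{\left(\frac{\pi}{4} + \frac{3}{2} \right)}) = 1.
So G(y) = \frac{\left(- 2 e^{\frac{7 y}{2}} + 4 e^{3 y} \sin{\left(\frac{3 y}{2} + \frac{\pi}{4} \right)} + 4 e^{3 y} - 1\right) e^{- 3 y}}{4}.
Check: d/dy[\frac{\left(- 2 e^{\frac{7 y}{2}} + 4 e^{3 y} \sin{\left(\frac{3 y}{2} + \frac{\pi}{4} \right)} + 4 e^{3 y} - 1\right) e^{- 3 y}}{4}] = \frac{\left(- e^{\frac{7 y}{2}} + 6 e^{3 y} \cos{\left(\frac{3 y}{2} + \frac{\pi}{4} \right)} + 3\right) e^{- 3 y}}{4} = G'(y).

G(y) = \frac{\left(- 2 e^{\frac{7 y}{2}} + 4 e^{3 y} \sin{\left(\frac{3 y}{2} + \frac{\pi}{4} \right)} + 4 e^{3 y} - 1\right) e^{- 3 y}}{4}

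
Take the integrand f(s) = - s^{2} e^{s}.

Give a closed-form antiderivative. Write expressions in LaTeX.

An antiderivative is F(s) = - s^{2} e^{s} + 2 s e^{s} - 2 e^{s}.

f has the shape u'v + uv' for u = - s^{2} + 2 s - 2 and v = e^{s} — it is the derivative of the product u*v.
Check: d/ds[- s^{2} e^{s} + 2 s e^{s} - 2 e^{s}] = - s^{2} e^{s} = f(s).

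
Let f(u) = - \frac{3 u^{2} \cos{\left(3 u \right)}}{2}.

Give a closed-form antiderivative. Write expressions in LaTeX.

An antiderivative is F(u) = - \frac{u^{2} \sin{\left(3 u \right)}}{2} - \frac{u \cos{\left(3 u \right)}}{3} + \frac{\sin{\left(3 u \right)}}{9}.

For F(u) to be correct the identity F'(u) - f(u) = 0 must hold.
Check: d/du[- \frac{u^{2} \sin{\left(3 u \right)}}{2} - \frac{u \cos{\left(3 u \right)}}{3} + \frac{\sin{\left(3 u \right)}}{9}] = - \frac{3 u^{2} \cos{\left(3 u \right)}}{2} = f(u).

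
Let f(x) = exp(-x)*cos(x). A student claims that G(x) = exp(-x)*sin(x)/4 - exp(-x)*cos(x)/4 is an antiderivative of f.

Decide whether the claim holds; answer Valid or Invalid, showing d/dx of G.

Invalid: d/dx[G] - f = -exp(-x)*cos(x)/2, which is not 0.

d/dx[G] = exp(-x)*cos(x)/2
d/dx[G] - f(x) = -exp(-x)*cos(x)/2 != 0.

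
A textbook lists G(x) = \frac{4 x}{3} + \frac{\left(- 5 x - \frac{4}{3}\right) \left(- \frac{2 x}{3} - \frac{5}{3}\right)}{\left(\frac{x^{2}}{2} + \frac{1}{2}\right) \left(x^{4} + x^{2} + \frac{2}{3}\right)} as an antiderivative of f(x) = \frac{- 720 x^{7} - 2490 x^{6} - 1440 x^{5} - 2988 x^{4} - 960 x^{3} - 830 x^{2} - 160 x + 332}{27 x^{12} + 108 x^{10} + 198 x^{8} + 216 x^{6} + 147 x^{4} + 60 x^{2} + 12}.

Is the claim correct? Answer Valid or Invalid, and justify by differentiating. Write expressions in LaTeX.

d/dx[G] = \frac{36 x^{12} + 144 x^{10} + 264 x^{8} - 720 x^{7} - 2202 x^{6} - 1440 x^{5} - 2792 x^{4} - 960 x^{3} - 750 x^{2} - 160 x + 348}{27 x^{12} + 108 x^{10} + 198 x^{8} + 216 x^{6} + 147 x^{4} + 60 x^{2} + 12}
d/dx[G] - f(x) = \frac{4}{3} != 0.

Invalid: d/dx[G] - f = \frac{4}{3}, which is not 0.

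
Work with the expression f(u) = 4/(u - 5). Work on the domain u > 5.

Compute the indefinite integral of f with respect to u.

F(u) = 4*log(u - 5) + C

Differentiate the proposed F(u) back; it has to land on f(u) exactly.
Check: d/du[4*log(u - 5)] = 4/(u - 5) = f(u).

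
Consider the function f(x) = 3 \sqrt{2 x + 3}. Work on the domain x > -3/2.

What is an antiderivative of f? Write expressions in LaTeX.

An antiderivative is F(x) = \left(2 x + 3\right)^{\frac{3}{2}}.

Recover f(x) by differentiating a candidate F(x); any mismatch rules it out.
Check: d/dx[\left(2 x + 3\right)^{\frac{3}{2}}] = 3 \sqrt{2 x + 3} = f(x).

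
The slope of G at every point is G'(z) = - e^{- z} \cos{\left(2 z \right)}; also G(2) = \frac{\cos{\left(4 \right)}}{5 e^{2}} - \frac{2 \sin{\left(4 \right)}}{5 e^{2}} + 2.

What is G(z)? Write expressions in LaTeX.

Recover the given G'(z) by differentiating a candidate G(z); any mismatch rules it out.
A general antiderivative is - \frac{2 e^{- z} \sin{\left(2 z \right)}}{5} + \frac{e^{- z} \cos{\left(2 z \right)}}{5} + C.
The condition gives C = \frac{\cos{\left(4 \right)}}{5 e^{2}} - \frac{2 \sin{\left(4 \right)}}{5 e^{2}} + 2 - (\frac{\cos{\left(4 \right)}}{5 e^{2}} - \frac{2 \sin{\left(4 \right)}}{5 e^{2}}) = 2.
So G(z) = \frac{\left(10 e^{z} - 2 \sin{\left(2 z \right)} + \cos{\left(2 z \right)}\right) e^{- z}}{5}.
Check: d/dz[\frac{\left(10 e^{z} - 2 \sin{\left(2 z \right)} + \cos{\left(2 z \right)}\right) e^{- z}}{5}] = - e^{- z} \cos{\left(2 z \right)} = G'(z).

G(z) = \frac{\left(10 e^{z} - 2 \sin{\left(2 z \right)} + \cos{\left(2 z \right)}\right) e^{- z}}{5}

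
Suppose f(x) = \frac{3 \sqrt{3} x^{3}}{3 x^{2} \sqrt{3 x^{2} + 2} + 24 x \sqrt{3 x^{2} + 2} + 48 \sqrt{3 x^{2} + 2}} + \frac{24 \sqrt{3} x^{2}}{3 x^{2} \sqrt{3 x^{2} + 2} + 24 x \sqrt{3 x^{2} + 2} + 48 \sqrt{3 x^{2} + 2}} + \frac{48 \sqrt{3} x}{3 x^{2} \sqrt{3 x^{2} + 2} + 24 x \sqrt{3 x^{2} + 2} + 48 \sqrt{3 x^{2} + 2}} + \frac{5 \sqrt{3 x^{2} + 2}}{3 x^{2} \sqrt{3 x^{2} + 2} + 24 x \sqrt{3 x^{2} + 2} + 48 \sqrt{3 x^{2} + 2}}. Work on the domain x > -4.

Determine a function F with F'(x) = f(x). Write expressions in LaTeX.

The integrand splits into summands that can be handled one at a time.
Check: d/dx[\sqrt{x^{2} + \frac{2}{3}} - \frac{5}{3 \left(x + 4\right)}] = \frac{3 \sqrt{3} x^{3} + 24 \sqrt{3} x^{2} + 48 \sqrt{3} x + 5 \sqrt{3 x^{2} + 2}}{3 x^{2} \sqrt{3 x^{2} + 2} + 24 x \sqrt{3 x^{2} + 2} + 48 \sqrt{3 x^{2} + 2}}, which equals f(x).

An antiderivative is F(x) = \sqrt{x^{2} + \frac{2}{3}} - \frac{5}{3 \left(x + 4\right)}.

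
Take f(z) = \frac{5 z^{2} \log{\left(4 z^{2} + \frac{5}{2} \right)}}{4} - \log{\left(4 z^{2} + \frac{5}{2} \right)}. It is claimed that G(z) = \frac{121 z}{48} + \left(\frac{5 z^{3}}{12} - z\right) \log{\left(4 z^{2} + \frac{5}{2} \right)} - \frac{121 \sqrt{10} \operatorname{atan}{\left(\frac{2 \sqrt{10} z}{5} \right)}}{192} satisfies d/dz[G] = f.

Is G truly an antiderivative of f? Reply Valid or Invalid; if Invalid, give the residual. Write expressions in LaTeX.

d/dz[G] = \frac{5 z^{2} \log{\left(4 z^{2} + \frac{5}{2} \right)}}{4} + \frac{5 z^{2}}{6} - \log{\left(4 z^{2} + \frac{5}{2} \right)}
d/dz[G] - f(z) = \frac{5 z^{2}}{6} != 0.

Invalid: d/dz[G] - f = \frac{5 z^{2}}{6}, which is not 0.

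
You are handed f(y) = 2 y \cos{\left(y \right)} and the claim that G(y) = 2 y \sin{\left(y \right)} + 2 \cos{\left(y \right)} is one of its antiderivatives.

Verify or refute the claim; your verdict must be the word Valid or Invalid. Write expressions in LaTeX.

d/dy[G] = 2 y \cos{\left(y \right)}
This equals f(y) exactly, so the claim holds.

Valid. The derivative of G reproduces f.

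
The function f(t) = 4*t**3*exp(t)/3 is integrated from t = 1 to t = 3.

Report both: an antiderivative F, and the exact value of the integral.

Recognize the product-rule pattern: f = u'v + uv' with u = 4*t**3/3 - 4*t**2 + 8*t - 8, v = exp(t), so integration by parts undoes it.
F(t) = (4*t**3 - 12*t**2 + 24*t - 24)*exp(t)/3 is an antiderivative of f.
Check: d/dt[(4*t**3 - 12*t**2 + 24*t - 24)*exp(t)/3] = 4*t**3*exp(t)/3 = f(t).
F(3) = 16*exp(3); F(1) = -8*exp(1)/3.
Integral = F(3) - F(1) = 8*exp(1)/3 + 16*exp(3).

Antiderivative: F(t) = (4*t**3 - 12*t**2 + 24*t - 24)*exp(t)/3; value = 8*exp(1)/3 + 16*exp(3)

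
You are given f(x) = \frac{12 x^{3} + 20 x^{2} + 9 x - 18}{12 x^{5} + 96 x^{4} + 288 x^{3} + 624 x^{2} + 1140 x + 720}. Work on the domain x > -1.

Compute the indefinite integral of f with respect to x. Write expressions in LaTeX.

F(x) = - \frac{19 \log{\left(x + 1 \right)}}{432} + \frac{9 \log{\left(x + 3 \right)}}{16} - \frac{251 \log{\left(x + 4 \right)}}{378} + \frac{55 \log{\left(x^{2} + 5 \right)}}{756} - \frac{19 \sqrt{5} \operatorname{atan}{\left(\frac{\sqrt{5} x}{5} \right)}}{7560} + C

The denominator factors as 12 \left(x + 1\right) \left(x + 3\right) \left(x + 4\right) \left(x^{2} + 5\right); partial fractions split f into directly integrable pieces: \frac{220 x - 19}{1512 \left(x^{2} + 5\right)} - \frac{251}{378 \left(x + 4\right)} + \frac{9}{16 \left(x + 3\right)} - \frac{19}{432 \left(x + 1\right)}.
Check: d/dx[- \frac{19 \log{\left(x + 1 \right)}}{432} + \frac{9 \log{\left(x + 3 \right)}}{16} - \frac{251 \log{\left(x + 4 \right)}}{378} + \frac{55 \log{\left(x^{2} + 5 \right)}}{756} - \frac{19 \sqrt{5} \operatorname{atan}{\left(\frac{\sqrt{5} x}{5} \right)}}{7560}] = \frac{12 x^{3} + 20 x^{2} + 9 x - 18}{12 x^{5} + 96 x^{4} + 288 x^{3} + 624 x^{2} + 1140 x + 720} = f(x).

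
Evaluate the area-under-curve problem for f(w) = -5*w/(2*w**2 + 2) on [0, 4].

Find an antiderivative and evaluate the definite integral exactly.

Antiderivative: F(w) = -5*log(w**2 + 1)/4; value = -5*log(17)/4

f matches the chain-rule pattern g'(h)*h' with inner function h(w) = w**2 + 1; substituting u = h(w) collapses the integral.
F(w) = -5*log(w**2 + 1)/4 is an antiderivative of f.
Check: d/dw[-5*log(w**2 + 1)/4] = -5*w/(2*w**2 + 2) = f(w).
F(4) = -5*log(17)/4; F(0) = 0.
Integral = F(4) - F(0) = -5*log(17)/4.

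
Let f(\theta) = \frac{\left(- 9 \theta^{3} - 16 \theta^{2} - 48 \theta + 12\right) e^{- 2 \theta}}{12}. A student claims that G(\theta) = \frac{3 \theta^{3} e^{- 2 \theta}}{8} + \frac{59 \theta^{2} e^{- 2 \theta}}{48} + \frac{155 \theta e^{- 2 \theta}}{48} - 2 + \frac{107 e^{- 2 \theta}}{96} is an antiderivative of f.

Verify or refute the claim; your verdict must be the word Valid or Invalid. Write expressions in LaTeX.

Valid - differentiating G returns exactly f.

d/d\theta[G] = \frac{\left(- 9 \theta^{3} - 16 \theta^{2} - 48 \theta + 12\right) e^{- 2 \theta}}{12}
This equals f(\theta) exactly, so the claim holds.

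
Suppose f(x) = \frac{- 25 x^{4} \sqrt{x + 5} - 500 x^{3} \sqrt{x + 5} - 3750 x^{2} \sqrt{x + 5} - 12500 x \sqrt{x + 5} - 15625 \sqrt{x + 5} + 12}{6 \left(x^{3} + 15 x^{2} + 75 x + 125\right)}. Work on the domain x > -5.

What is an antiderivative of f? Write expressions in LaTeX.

Any candidate F(x) must reproduce f(x) exactly when differentiated.
Check: d/dx[- \frac{5 \left(x + 5\right)^{\frac{5}{2}}}{3} - \frac{1}{\left(x + 5\right)^{2}}] = \frac{- 25 x^{4} \sqrt{x + 5} - 500 x^{3} \sqrt{x + 5} - 3750 x^{2} \sqrt{x + 5} - 12500 x \sqrt{x + 5} - 15625 \sqrt{x + 5} + 12}{6 x^{3} + 90 x^{2} + 450 x + 750}, which equals f(x).

An antiderivative is F(x) = - \frac{5 \left(x + 5\right)^{\frac{5}{2}}}{3} - \frac{1}{\left(x + 5\right)^{2}}.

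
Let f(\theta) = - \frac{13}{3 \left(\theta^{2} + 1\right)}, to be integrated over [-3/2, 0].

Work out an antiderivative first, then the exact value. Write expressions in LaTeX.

Antiderivative: F(\theta) = - \frac{13 \operatorname{atan}{\left(\theta \right)}}{3}; value = - \frac{13 \operatorname{atan}{\left(\frac{3}{2} \right)}}{3}

A first test for any F(\theta): its \theta-derivative must equal f(\theta) identically.
F(\theta) = - \frac{13 \operatorname{atan}{\left(\theta \right)}}{3} is an antiderivative of f.
Check: d/d\theta[- \frac{13 \operatorname{atan}{\left(\theta \right)}}{3}] = - \frac{13}{3 \theta^{2} + 3}, which equals f(\theta).
F(0) = 0; F(-3/2) = \frac{13 \operatorname{atan}{\left(\frac{3}{2} \right)}}{3}.
Integral = F(0) - F(-3/2) = - \frac{13 \operatorname{atan}{\left(\frac{3}{2} \right)}}{3}.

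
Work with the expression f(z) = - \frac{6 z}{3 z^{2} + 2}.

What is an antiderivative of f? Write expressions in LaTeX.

An antiderivative is F(z) = - \log{\left(3 z^{2} + 2 \right)}.

The substitution u = 3 z^{2} + 2 works: f is exactly (dF/du)*(du/dz) for that inner function.
Check: d/dz[- \log{\left(3 z^{2} + 2 \right)}] = - \frac{6 z}{3 z^{2} + 2} = f(z).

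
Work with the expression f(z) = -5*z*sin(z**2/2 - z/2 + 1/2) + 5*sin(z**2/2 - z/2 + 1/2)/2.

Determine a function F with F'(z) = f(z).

f matches the chain-rule pattern g'(h)*h' with inner function h(z) = z**2/2 - z/2 + 1/2; substituting u = h(z) collapses the integral.
Check: d/dz[5*cos(z**2/2 - z/2 + 1/2)] = -5*z*sin(z**2/2 - z/2 + 1/2) + 5*sin(z**2/2 - z/2 + 1/2)/2 = f(z).

An antiderivative is F(z) = 5*cos(z**2/2 - z/2 + 1/2).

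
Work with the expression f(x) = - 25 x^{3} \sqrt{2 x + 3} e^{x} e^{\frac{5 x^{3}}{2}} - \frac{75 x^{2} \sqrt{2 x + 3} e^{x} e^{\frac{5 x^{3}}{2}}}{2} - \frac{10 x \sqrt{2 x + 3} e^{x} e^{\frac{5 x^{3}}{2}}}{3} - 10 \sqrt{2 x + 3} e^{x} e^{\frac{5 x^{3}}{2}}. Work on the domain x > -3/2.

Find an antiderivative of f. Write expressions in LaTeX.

f has the shape u'v + uv' for u = - \frac{5 \left(2 x + 3\right)^{\frac{3}{2}}}{3} and v = e^{\frac{5 x^{3}}{2} + x} — it is the derivative of the product u*v.
Check: d/dx[- \frac{5 \left(2 x + 3\right)^{\frac{3}{2}} e^{\frac{5 x^{3}}{2} + x}}{3}] = - 25 x^{3} \sqrt{2 x + 3} e^{x} e^{\frac{5 x^{3}}{2}} - \frac{75 x^{2} \sqrt{2 x + 3} e^{x} e^{\frac{5 x^{3}}{2}}}{2} - \frac{10 x \sqrt{2 x + 3} e^{x} e^{\frac{5 x^{3}}{2}}}{3} - 10 \sqrt{2 x + 3} e^{x} e^{\frac{5 x^{3}}{2}} = f(x).

An antiderivative is F(x) = - \frac{5 \left(2 x + 3\right)^{\frac{3}{2}} e^{\frac{5 x^{3}}{2} + x}}{3}.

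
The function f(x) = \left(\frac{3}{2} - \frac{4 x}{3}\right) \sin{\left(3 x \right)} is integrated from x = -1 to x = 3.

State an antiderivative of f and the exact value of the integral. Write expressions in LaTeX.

Antiderivative: F(x) = \frac{4 x \cos{\left(3 x \right)}}{9} - \frac{4 \sin{\left(3 x \right)}}{27} - \frac{\cos{\left(3 x \right)}}{2}; value = \frac{17 \cos{\left(3 \right)}}{18} + \frac{5 \cos{\left(9 \right)}}{6} - \frac{4 \sin{\left(9 \right)}}{27} - \frac{4 \sin{\left(3 \right)}}{27}

A first test for any F(x): its x-derivative must equal f(x) identically.
F(x) = \frac{4 x \cos{\left(3 x \right)}}{9} - \frac{4 \sin{\left(3 x \right)}}{27} - \frac{\cos{\left(3 x \right)}}{2} is an antiderivative of f.
Check: d/dx[\frac{4 x \cos{\left(3 x \right)}}{9} - \frac{4 \sin{\left(3 x \right)}}{27} - \frac{\cos{\left(3 x \right)}}{2}] = - \frac{4 x \sin{\left(3 x \right)}}{3} + \frac{3 \sin{\left(3 x \right)}}{2}, which equals f(x).
F(3) = \frac{5 \cos{\left(9 \right)}}{6} - \frac{4 \sin{\left(9 \right)}}{27}; F(-1) = \frac{4 \sin{\left(3 \right)}}{27} - \frac{17 \cos{\left(3 \right)}}{18}.
Integral = F(3) - F(-1) = \frac{17 \cos{\left(3 \right)}}{18} + \frac{5 \cos{\left(9 \right)}}{6} - \frac{4 \sin{\left(9 \right)}}{27} - \frac{4 \sin{\left(3 \right)}}{27}.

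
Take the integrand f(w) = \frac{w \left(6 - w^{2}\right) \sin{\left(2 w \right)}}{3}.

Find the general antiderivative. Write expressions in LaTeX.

F(w) = \frac{4 w^{3} \cos{\left(2 w \right)} - 6 w^{2} \sin{\left(2 w \right)} - 30 w \cos{\left(2 w \right)} + 15 \sin{\left(2 w \right)}}{24} + C

Recover f(w) by differentiating a candidate F(w); any mismatch rules it out.
Check: d/dw[\frac{4 w^{3} \cos{\left(2 w \right)} - 6 w^{2} \sin{\left(2 w \right)} - 30 w \cos{\left(2 w \right)} + 15 \sin{\left(2 w \right)}}{24}] = - \frac{w^{3} \sin{\left(2 w \right)}}{3} + 2 w \sin{\left(2 w \right)}, which equals f(w).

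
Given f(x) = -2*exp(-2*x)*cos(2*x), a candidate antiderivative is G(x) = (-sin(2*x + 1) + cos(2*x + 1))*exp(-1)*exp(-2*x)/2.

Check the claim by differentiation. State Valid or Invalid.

d/dx[G] = -2*exp(-1)*exp(-2*x)*cos(2*x + 1)
d/dx[G] - f(x) = (2*exp(1)*cos(2*x) - 2*cos(2*x + 1))*exp(-1)*exp(-2*x) != 0.

Invalid: d/dx[G] - f = (2*exp(1)*cos(2*x) - 2*cos(2*x + 1))*exp(-1)*exp(-2*x), which is not 0.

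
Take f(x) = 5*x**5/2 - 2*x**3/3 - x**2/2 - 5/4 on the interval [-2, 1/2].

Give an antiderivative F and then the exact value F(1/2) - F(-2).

Antiderivative: F(x) = 5*x**6/12 - x**4/6 - x**3/6 - 5*x/4; value = -21875/768

The integrand splits into summands that can be handled one at a time.
F(x) = 5*x**6/12 - x**4/6 - x**3/6 - 5*x/4 is an antiderivative of f.
Check: d/dx[5*x**6/12 - x**4/6 - x**3/6 - 5*x/4] = 5*x**5/2 - 2*x**3/3 - x**2/2 - 5/4 = f(x).
F(1/2) = -499/768; F(-2) = 167/6.
Integral = F(1/2) - F(-2) = -21875/768.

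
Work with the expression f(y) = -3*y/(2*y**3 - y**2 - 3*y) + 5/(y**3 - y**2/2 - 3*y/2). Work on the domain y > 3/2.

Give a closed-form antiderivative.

The denominator factors as y*(y + 1)*(2*y - 3); partial fractions split f into directly integrable pieces: 22/(15*(2*y - 3)) + 13/(5*(y + 1)) - 10/(3*y).
Check: d/dy[(-50*log(y) + 11*log(y - 3/2) + 39*log(y + 1))/15] = (10 - 3*y)/(2*y**3 - y**2 - 3*y), which equals f(y).

An antiderivative is F(y) = (-50*log(y) + 11*log(y - 3/2) + 39*log(y + 1))/15.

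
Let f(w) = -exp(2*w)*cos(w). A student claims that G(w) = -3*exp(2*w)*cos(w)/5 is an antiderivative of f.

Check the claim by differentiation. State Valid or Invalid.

Invalid: d/dw[G] - f = 3*exp(2*w)*sin(w)/5 - exp(2*w)*cos(w)/5, which is not 0.

d/dw[G] = 3*exp(2*w)*sin(w)/5 - 6*exp(2*w)*cos(w)/5
d/dw[G] - f(w) = 3*exp(2*w)*sin(w)/5 - exp(2*w)*cos(w)/5 != 0.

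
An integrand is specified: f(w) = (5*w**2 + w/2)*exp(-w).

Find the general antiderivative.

F(w) = (-10*w**2 - 21*w - 21)*exp(-w)/2 + C

Recognize the product-rule pattern: f = u'v + uv' with u = -5*w**2 - 21*w/2 - 21/2, v = exp(-w), so integration by parts undoes it.
Check: d/dw[(-10*w**2 - 21*w - 21)*exp(-w)/2] = (10*w**2 + w)*exp(-w)/2, which equals f(w).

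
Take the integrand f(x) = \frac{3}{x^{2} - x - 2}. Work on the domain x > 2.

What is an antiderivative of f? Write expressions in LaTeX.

The denominator factors as \left(x - 2\right) \left(x + 1\right); partial fractions split f into directly integrable pieces: - \frac{1}{x + 1} + \frac{1}{x - 2}.
Check: d/dx[\log{\left(x - 2 \right)} - \log{\left(x + 1 \right)}] = \frac{3}{x^{2} - x - 2} = f(x).

An antiderivative is F(x) = \log{\left(x - 2 \right)} - \log{\left(x + 1 \right)}.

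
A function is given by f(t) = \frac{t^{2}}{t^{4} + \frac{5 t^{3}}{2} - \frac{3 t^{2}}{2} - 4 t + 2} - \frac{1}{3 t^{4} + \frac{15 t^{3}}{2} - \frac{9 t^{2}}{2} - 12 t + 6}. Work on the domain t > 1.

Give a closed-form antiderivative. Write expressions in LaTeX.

An antiderivative is F(t) = \frac{100 t \log{\left(t - 1 \right)} + 18 t \log{\left(t - \frac{1}{2} \right)} - 118 t \log{\left(t + 2 \right)} + 200 \log{\left(t - 1 \right)} + 36 \log{\left(t - \frac{1}{2} \right)} - 236 \log{\left(t + 2 \right)} - 330}{675 t + 1350}.

Factor the denominator (3 \left(t - 1\right) \left(t + 2\right)^{2} \left(2 t - 1\right)) and decompose: f = \frac{4}{75 \left(2 t - 1\right)} - \frac{118}{675 \left(t + 2\right)} + \frac{22}{45 \left(t + 2\right)^{2}} + \frac{4}{27 \left(t - 1\right)}; each piece integrates to a log, atan, or power term.
Check: d/dt[\frac{100 t \log{\left(t - 1 \right)} + 18 t \log{\left(t - \frac{1}{2} \right)} - 118 t \log{\left(t + 2 \right)} + 200 \log{\left(t - 1 \right)} + 36 \log{\left(t - \frac{1}{2} \right)} - 236 \log{\left(t + 2 \right)} - 330}{675 t + 1350}] = \frac{6 t^{2} - 2}{6 t^{4} + 15 t^{3} - 9 t^{2} - 24 t + 12}, which equals f(t).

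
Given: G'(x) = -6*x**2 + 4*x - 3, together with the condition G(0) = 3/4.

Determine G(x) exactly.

Integrate term by term and add the pieces.
A general antiderivative is -2*x**3 + 2*x**2 - 3*x - 5/4 + C.
The condition gives C = 3/4 - (-5/4) = 2.
So G(x) = -2*x**3 + 2*x**2 - 3*x + 3/4.
Check: d/dx[-2*x**3 + 2*x**2 - 3*x + 3/4] = -6*x**2 + 4*x - 3 = G'(x).

G(x) = -2*x**3 + 2*x**2 - 3*x + 3/4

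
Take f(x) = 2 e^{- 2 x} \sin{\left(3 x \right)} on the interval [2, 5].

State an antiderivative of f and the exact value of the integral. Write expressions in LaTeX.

A first test for any F(x): its x-derivative must equal f(x) identically.
F(x) = - \frac{2 \left(2 \sin{\left(3 x \right)} + 3 \cos{\left(3 x \right)}\right) e^{- 2 x}}{13} is an antiderivative of f.
Check: d/dx[- \frac{2 \left(2 \sin{\left(3 x \right)} + 3 \cos{\left(3 x \right)}\right) e^{- 2 x}}{13}] = 2 e^{- 2 x} \sin{\left(3 x \right)} = f(x).
F(5) = - \frac{4 \sin{\left(15 \right)}}{13 e^{10}} - \frac{6 \cos{\left(15 \right)}}{13 e^{10}}; F(2) = - \frac{6 \cos{\left(6 \right)}}{13 e^{4}} - \frac{4 \sin{\left(6 \right)}}{13 e^{4}}.
Integral = F(5) - F(2) = \frac{4 \sin{\left(6 \right)}}{13 e^{4}} - \frac{4 \sin{\left(15 \right)}}{13 e^{10}} - \frac{6 \cos{\left(15 \right)}}{13 e^{10}} + \frac{6 \cos{\left(6 \right)}}{13 e^{4}}.

Antiderivative: F(x) = - \frac{2 \left(2 \sin{\left(3 x \right)} + 3 \cos{\left(3 x \right)}\right) e^{- 2 x}}{13}; value = \frac{4 \sin{\left(6 \right)}}{13 e^{4}} - \frac{4 \sin{\left(15 \right)}}{13 e^{10}} - \frac{6 \cos{\left(15 \right)}}{13 e^{10}} + \frac{6 \cos{\left(6 \right)}}{13 e^{4}}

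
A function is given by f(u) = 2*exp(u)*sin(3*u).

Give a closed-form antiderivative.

For F(u) to be correct the identity F'(u) - f(u) = 0 must hold.
Check: d/du[(sin(3*u) - 3*cos(3*u))*exp(u)/5] = 2*exp(u)*sin(3*u) = f(u).

An antiderivative is F(u) = (sin(3*u) - 3*cos(3*u))*exp(u)/5.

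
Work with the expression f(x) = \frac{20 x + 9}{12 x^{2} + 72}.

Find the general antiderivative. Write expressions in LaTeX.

For F(x) to be correct the identity F'(x) - f(x) = 0 must hold.
Check: d/dx[\frac{20 \log{\left(x^{2} + 6 \right)} + 3 \sqrt{6} \operatorname{atan}{\left(\frac{\sqrt{6} x}{6} \right)}}{24}] = \frac{20 x + 9}{12 x^{2} + 72} = f(x).

F(x) = \frac{20 \log{\left(x^{2} + 6 \right)} + 3 \sqrt{6} \operatorname{atan}{\left(\frac{\sqrt{6} x}{6} \right)}}{24} + C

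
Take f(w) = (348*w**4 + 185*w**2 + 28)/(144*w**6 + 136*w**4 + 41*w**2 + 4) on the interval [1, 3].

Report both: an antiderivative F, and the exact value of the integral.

Antiderivative: F(w) = w/(4*w**2 + 1) + 4*atan(3*w/2); value = -4*atan(3/2) - 22/185 + 4*atan(9/2)

Since d/dw undoes antidifferentiation here, F'(w) = f(w) is required of F(w).
F(w) = w/(4*w**2 + 1) + 4*atan(3*w/2) is an antiderivative of f.
Check: d/dw[w/(4*w**2 + 1) + 4*atan(3*w/2)] = (348*w**4 + 185*w**2 + 28)/(144*w**6 + 136*w**4 + 41*w**2 + 4) = f(w).
F(3) = 3/37 + 4*atan(9/2); F(1) = 1/5 + 4*atan(3/2).
Integral = F(3) - F(1) = -4*atan(3/2) - 22/185 + 4*atan(9/2).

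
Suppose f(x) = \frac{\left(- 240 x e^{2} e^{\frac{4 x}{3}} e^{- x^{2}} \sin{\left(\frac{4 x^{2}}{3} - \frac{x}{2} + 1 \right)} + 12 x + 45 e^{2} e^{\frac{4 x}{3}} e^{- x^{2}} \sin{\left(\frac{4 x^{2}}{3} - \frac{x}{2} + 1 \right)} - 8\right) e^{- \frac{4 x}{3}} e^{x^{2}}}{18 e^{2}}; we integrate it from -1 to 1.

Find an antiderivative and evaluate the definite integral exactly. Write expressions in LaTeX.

A candidate is checked by its d/dx: the result must match f(x).
F(x) = \frac{15 \cos{\left(\frac{4 x^{2}}{3} - \frac{x}{2} + 1 \right)} + \frac{e^{- \frac{4 x}{3}} e^{x^{2}}}{e^{2}}}{3} is an antiderivative of f.
Check: d/dx[\frac{15 \cos{\left(\frac{4 x^{2}}{3} - \frac{x}{2} + 1 \right)} + \frac{e^{- \frac{4 x}{3}} e^{x^{2}}}{e^{2}}}{3}] = \frac{\left(- 240 x e^{2} e^{\frac{4 x}{3}} \sin{\left(\frac{4 x^{2}}{3} - \frac{x}{2} + 1 \right)} + 12 x e^{x^{2}} + 45 e^{2} e^{\frac{4 x}{3}} \sin{\left(\frac{4 x^{2}}{3} - \frac{x}{2} + 1 \right)} - 8 e^{x^{2}}\right) e^{- \frac{4 x}{3}}}{18 e^{2}}, which equals f(x).
F(1) = 5 \cos{\left(\frac{11}{6} \right)} + \frac{1}{3 e^{\frac{7}{3}}}; F(-1) = 5 \cos{\left(\frac{17}{6} \right)} + \frac{e^{\frac{1}{3}}}{3}.
Integral = F(1) - F(-1) = 5 \cos{\left(\frac{11}{6} \right)} - \frac{e^{\frac{1}{3}}}{3} + \frac{1}{3 e^{\frac{7}{3}}} - 5 \cos{\left(\frac{17}{6} \right)}.

Antiderivative: F(x) = \frac{15 \cos{\left(\frac{4 x^{2}}{3} - \frac{x}{2} + 1 \right)} + \frac{e^{- \frac{4 x}{3}} e^{x^{2}}}{e^{2}}}{3}; value = 5 \cos{\left(\frac{11}{6} \right)} - \frac{e^{\frac{1}{3}}}{3} + \frac{1}{3 e^{\frac{7}{3}}} - 5 \cos{\left(\frac{17}{6} \right)}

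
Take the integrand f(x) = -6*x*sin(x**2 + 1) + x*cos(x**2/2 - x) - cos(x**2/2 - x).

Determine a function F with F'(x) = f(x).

An antiderivative is F(x) = sin(x**2/2 - x) + 3*cos(x**2 + 1).

Integrate term by term and add the pieces.
Check: d/dx[sin(x**2/2 - x) + 3*cos(x**2 + 1)] = -6*x*sin(x**2 + 1) + x*cos(x**2/2 - x) - cos(x**2/2 - x) = f(x).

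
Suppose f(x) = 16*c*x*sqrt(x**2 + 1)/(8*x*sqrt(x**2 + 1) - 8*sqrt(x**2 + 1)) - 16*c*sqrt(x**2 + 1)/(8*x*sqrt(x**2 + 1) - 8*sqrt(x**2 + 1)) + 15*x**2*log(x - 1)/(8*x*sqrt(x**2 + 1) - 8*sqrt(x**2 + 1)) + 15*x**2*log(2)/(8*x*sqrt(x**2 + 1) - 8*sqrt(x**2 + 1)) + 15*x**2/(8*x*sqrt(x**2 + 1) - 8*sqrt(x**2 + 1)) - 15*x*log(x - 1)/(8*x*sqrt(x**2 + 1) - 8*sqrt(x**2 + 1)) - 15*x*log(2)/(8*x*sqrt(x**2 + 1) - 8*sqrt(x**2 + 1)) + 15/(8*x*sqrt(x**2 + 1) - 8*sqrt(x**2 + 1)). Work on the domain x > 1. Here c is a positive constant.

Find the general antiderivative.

The integrand splits into summands that can be handled one at a time.
Check: d/dx[(16*c*x + 15*sqrt(x**2 + 1)*log(2*x - 2))/8] = (16*c*x*sqrt(x**2 + 1) - 16*c*sqrt(x**2 + 1) + 15*x**2*log(x - 1) + 15*x**2*log(2) + 15*x**2 - 15*x*log(x - 1) - 15*x*log(2) + 15)/(8*x*sqrt(x**2 + 1) - 8*sqrt(x**2 + 1)), which equals f(x).

F(x) = (16*c*x + 15*sqrt(x**2 + 1)*log(2*x - 2))/8 + C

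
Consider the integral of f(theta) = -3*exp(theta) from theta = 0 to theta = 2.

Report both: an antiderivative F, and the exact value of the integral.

Antiderivative: F(theta) = -3*exp(theta); value = 3 - 3*exp(2)

A first test for any F(theta): its theta-derivative must equal f(theta) identically.
F(theta) = -3*exp(theta) is an antiderivative of f.
Check: d/dtheta[-3*exp(theta)] = -3*exp(theta) = f(theta).
F(2) = -3*exp(2); F(0) = -3.
Integral = F(2) - F(0) = 3 - 3*exp(2).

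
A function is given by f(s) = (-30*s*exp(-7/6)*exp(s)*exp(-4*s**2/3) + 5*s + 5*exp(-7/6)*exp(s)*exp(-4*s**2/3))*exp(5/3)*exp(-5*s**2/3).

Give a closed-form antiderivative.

A candidate is checked by its d/ds: the result must match f(s).
Check: d/ds[(10*exp(1/2)*exp(s)*exp(-3*s**2) - 3*exp(5/3)*exp(-5*s**2/3))/2] = (-30*s*exp(1/2)*exp(s)*exp(5*s**2/3) + 5*s*exp(5/3)*exp(3*s**2) + 5*exp(1/2)*exp(s)*exp(5*s**2/3))*exp(-14*s**2/3), which equals f(s).

An antiderivative is F(s) = (10*exp(1/2)*exp(s)*exp(-3*s**2) - 3*exp(5/3)*exp(-5*s**2/3))/2.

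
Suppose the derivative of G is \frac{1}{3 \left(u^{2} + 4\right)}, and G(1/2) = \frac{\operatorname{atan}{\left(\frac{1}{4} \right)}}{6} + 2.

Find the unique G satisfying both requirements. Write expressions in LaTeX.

A first test for any G(u): its u-derivative must equal the given G'(u).
A general antiderivative is \frac{\operatorname{atan}{\left(\frac{u}{2} \right)}}{6} + C.
The condition gives C = \frac{\operatorname{atan}{\left(\frac{1}{4} \right)}}{6} + 2 - (\frac{\operatorname{atan}{\left(\frac{1}{4} \right)}}{6}) = 2.
So G(u) = \frac{\operatorname{atan}{\left(\frac{u}{2} \right)} + 12}{6}.
Check: d/du[\frac{\operatorname{atan}{\left(\frac{u}{2} \right)} + 12}{6}] = \frac{1}{3 u^{2} + 12}, which equals G'(u).

G(u) = \frac{\operatorname{atan}{\left(\frac{u}{2} \right)} + 12}{6}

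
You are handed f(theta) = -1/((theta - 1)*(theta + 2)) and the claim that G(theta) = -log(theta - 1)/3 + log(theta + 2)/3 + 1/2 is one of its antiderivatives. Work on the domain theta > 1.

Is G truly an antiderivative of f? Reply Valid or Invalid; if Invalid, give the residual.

Valid - the claim checks out under differentiation.

d/dtheta[G] = -1/(theta**2 + theta - 2)
This equals f(theta) exactly, so the claim holds.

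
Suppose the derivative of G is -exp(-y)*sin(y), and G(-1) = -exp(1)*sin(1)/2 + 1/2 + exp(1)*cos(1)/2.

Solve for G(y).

G(y) = (exp(y) + sin(y) + cos(y))*exp(-y)/2

Check a candidate G(y) by differentiating: d/dy[G] must match the given G'(y).
A general antiderivative is exp(-y)*sin(y)/2 + exp(-y)*cos(y)/2 + C.
The condition gives C = -exp(1)*sin(1)/2 + 1/2 + exp(1)*cos(1)/2 - (-exp(1)*sin(1)/2 + exp(1)*cos(1)/2) = 1/2.
So G(y) = (exp(y) + sin(y) + cos(y))*exp(-y)/2.
Check: d/dy[(exp(y) + sin(y) + cos(y))*exp(-y)/2] = -exp(-y)*sin(y) = G'(y).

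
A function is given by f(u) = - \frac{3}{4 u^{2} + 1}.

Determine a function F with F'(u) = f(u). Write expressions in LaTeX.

An antiderivative is F(u) = - \frac{3 \operatorname{atan}{\left(2 u \right)}}{2}.

Differentiate the proposed F(u) back; it has to land on f(u) exactly.
Check: d/du[- \frac{3 \operatorname{atan}{\left(2 u \right)}}{2}] = - \frac{3}{4 u^{2} + 1} = f(u).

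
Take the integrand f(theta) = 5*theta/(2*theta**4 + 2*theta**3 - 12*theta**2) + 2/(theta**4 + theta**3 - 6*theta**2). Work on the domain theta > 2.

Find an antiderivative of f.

Factor the denominator (2*theta**2*(theta - 2)*(theta + 3)) and decompose: f = 11/(90*(theta + 3)) + 7/(20*(theta - 2)) - 17/(36*theta) - 1/(3*theta**2); each piece integrates to a log, atan, or power term.
Check: d/dtheta[(-85*theta*log(theta) + 63*theta*log(theta - 2) + 22*theta*log(theta + 3) + 60)/(180*theta)] = (5*theta + 4)/(2*theta**4 + 2*theta**3 - 12*theta**2), which equals f(theta).

An antiderivative is F(theta) = (-85*theta*log(theta) + 63*theta*log(theta - 2) + 22*theta*log(theta + 3) + 60)/(180*theta).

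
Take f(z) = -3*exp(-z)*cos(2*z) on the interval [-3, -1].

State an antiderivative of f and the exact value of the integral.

A candidate is checked by its d/dz: the result must match f(z).
F(z) = (-6*sin(2*z) + 3*cos(2*z))*exp(-z)/5 is an antiderivative of f.
Check: d/dz[(-6*sin(2*z) + 3*cos(2*z))*exp(-z)/5] = -3*exp(-z)*cos(2*z) = f(z).
F(-1) = 3*exp(1)*cos(2)/5 + 6*exp(1)*sin(2)/5; F(-3) = 6*exp(3)*sin(6)/5 + 3*exp(3)*cos(6)/5.
Integral = F(-1) - F(-3) = -3*exp(3)*cos(6)/5 + 3*exp(1)*cos(2)/5 + 6*exp(1)*sin(2)/5 - 6*exp(3)*sin(6)/5.

Antiderivative: F(z) = (-6*sin(2*z) + 3*cos(2*z))*exp(-z)/5; value = -3*exp(3)*cos(6)/5 + 3*exp(1)*cos(2)/5 + 6*exp(1)*sin(2)/5 - 6*exp(3)*sin(6)/5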